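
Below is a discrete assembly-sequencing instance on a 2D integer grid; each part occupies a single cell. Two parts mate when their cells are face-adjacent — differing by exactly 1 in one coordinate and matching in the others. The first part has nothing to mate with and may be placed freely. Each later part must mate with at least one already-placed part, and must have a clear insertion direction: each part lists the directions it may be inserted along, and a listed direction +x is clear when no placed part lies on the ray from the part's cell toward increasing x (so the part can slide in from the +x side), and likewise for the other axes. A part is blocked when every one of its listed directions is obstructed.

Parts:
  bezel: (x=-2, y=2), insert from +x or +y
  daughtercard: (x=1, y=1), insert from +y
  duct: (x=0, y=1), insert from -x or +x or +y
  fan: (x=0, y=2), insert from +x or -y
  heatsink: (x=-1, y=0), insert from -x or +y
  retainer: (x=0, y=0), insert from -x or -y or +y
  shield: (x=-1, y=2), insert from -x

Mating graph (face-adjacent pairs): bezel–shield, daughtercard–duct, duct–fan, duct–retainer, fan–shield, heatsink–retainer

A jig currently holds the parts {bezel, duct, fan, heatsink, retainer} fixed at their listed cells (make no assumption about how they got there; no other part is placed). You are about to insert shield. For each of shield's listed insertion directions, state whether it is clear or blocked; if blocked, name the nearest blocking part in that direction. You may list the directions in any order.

-x: nearest on ray is bezel@(-2, 2) ⇒ blocked

-x: blocked by bezel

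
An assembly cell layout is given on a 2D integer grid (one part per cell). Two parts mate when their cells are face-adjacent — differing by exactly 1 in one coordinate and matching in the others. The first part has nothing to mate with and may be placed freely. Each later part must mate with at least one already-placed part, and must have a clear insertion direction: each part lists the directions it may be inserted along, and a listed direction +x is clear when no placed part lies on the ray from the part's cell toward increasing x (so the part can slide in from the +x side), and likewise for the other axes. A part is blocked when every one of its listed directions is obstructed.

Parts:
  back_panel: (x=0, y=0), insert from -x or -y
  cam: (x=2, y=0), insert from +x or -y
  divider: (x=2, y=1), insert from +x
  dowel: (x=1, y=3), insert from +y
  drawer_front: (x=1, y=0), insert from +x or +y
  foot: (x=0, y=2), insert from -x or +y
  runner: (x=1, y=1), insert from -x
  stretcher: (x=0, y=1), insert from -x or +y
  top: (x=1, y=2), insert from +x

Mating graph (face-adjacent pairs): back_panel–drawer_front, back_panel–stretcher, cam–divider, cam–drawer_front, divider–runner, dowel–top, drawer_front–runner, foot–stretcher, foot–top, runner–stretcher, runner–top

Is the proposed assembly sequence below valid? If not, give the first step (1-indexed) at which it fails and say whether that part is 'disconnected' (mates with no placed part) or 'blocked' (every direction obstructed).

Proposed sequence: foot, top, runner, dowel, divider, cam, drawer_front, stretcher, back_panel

1. foot@(0, 2) [-x clear] — {foot}
2. top@(1, 2) [+x clear] — {foot, top}
3. runner@(1, 1) [-x clear] — {foot, runner, top}
4. dowel@(1, 3) [+y clear] — {dowel, foot, runner, top}
5. divider@(2, 1) [+x clear] — {divider, dowel, foot, runner, top}
6. cam@(2, 0) [+x clear] — {cam, divider, dowel, foot, runner, top}
7. drawer_front@(1, 0) — +x/+y all obstructed ⇒ blocked

Invalid at step 7 (blocked)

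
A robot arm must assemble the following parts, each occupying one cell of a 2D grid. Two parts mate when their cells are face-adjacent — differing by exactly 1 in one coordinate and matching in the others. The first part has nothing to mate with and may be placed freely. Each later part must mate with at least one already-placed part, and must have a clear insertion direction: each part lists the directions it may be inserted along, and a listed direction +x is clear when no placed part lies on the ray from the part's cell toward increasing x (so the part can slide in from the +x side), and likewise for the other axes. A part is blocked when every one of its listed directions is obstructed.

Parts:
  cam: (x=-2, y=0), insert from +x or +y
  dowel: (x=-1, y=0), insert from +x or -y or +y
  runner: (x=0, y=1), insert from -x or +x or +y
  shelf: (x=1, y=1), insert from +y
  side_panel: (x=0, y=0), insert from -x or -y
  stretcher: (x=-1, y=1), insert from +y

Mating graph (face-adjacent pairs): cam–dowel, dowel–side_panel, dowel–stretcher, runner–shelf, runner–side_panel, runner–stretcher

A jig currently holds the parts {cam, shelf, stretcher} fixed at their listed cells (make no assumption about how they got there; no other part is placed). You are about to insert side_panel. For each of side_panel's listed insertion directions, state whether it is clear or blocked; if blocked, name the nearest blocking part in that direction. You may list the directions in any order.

-x: blocked by cam; -y: clear

-x: nearest on ray is cam@(-2, 0) ⇒ blocked
-y: ray from side_panel(0, 0) has no placed part ⇒ clear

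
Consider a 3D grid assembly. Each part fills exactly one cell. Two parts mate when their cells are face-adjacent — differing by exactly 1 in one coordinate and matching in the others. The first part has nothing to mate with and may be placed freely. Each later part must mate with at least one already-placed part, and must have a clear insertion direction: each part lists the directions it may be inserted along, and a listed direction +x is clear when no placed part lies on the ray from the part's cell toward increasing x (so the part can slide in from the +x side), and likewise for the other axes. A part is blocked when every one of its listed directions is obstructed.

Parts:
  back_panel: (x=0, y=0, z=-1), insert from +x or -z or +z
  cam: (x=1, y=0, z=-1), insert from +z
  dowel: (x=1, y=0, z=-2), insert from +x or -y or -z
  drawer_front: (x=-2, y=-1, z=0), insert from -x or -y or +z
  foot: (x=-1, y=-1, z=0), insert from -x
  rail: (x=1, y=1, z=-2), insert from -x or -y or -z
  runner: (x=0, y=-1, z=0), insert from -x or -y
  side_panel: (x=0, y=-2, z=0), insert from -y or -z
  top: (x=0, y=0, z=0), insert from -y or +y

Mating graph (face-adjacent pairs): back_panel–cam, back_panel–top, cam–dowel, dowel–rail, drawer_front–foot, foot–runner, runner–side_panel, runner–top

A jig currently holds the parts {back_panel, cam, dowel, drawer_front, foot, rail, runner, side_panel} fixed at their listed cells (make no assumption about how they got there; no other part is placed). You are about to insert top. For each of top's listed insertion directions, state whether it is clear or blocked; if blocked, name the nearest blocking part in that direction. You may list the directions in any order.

+y: clear; -y: blocked by runner

-y: nearest on ray is runner@(0, -1, 0) ⇒ blocked
+y: ray from top(0, 0, 0) has no placed part ⇒ clear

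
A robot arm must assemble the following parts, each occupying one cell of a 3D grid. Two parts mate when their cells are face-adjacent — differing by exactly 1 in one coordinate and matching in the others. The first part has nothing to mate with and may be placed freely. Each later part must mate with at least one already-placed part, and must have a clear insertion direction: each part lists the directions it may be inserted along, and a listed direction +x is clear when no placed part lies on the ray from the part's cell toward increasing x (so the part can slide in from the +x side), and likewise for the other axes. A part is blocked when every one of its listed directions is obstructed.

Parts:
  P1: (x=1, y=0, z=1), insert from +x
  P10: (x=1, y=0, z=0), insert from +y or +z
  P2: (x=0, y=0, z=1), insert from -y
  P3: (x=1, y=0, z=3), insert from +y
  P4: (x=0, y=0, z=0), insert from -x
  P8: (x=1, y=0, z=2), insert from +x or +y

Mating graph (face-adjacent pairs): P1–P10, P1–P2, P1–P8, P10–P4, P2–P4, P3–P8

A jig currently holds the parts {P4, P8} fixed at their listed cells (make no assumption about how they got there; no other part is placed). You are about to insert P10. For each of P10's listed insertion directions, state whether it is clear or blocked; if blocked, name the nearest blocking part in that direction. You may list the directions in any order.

+y: clear; +z: blocked by P8

+y: ray from P10(1, 0, 0) has no placed part ⇒ clear
+z: nearest on ray is P8@(1, 0, 2) ⇒ blocked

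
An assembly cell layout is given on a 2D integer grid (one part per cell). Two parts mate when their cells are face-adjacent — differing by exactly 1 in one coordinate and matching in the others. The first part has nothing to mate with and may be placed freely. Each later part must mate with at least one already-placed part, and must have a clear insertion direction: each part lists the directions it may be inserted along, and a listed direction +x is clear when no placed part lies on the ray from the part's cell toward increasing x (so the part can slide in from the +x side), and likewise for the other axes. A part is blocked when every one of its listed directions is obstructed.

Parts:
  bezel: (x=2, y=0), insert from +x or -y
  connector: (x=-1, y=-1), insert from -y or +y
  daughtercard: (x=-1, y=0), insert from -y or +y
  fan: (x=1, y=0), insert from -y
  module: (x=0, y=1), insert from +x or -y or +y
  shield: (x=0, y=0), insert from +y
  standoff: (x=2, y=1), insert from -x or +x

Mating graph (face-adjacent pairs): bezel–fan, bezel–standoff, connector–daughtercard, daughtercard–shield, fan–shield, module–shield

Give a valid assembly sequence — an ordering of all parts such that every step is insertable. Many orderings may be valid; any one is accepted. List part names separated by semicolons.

1. shield@(0, 0) [+y clear] — {shield}
2. daughtercard@(-1, 0) [-y clear] — {daughtercard, shield}
3. connector@(-1, -1) [-y clear] — {connector, daughtercard, shield}
4. fan@(1, 0) [-y clear] — {connector, daughtercard, fan, shield}
5. bezel@(2, 0) [+x clear] — {bezel, connector, daughtercard, fan, shield}
6. standoff@(2, 1) [-x clear] — {bezel, connector, daughtercard, fan, shield, standoff}
7. module@(0, 1) [+y clear] — {bezel, connector, daughtercard, fan, module, shield, standoff}

shield; daughtercard; connector; fan; bezel; standoff; module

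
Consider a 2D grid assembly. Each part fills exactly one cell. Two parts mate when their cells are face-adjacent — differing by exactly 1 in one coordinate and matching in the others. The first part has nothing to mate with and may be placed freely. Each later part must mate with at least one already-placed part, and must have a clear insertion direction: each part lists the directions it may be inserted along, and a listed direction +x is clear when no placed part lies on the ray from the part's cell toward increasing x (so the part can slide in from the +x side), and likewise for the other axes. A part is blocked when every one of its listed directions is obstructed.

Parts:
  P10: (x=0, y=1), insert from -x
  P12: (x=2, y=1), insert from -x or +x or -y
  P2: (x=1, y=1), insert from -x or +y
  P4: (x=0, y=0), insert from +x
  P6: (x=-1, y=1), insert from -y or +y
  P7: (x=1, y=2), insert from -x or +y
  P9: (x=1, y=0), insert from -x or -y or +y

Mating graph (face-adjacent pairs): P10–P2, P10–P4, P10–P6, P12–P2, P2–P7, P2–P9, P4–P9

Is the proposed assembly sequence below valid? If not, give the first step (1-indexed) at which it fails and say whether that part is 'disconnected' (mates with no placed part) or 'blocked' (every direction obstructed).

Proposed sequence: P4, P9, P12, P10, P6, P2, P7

1. P4@(0, 0) [+x clear] — {P4}
2. P9@(1, 0) [-y clear] — {P4, P9}
3. P12@(2, 1) — no placed neighbour ⇒ disconnected

Invalid at step 3 (disconnected)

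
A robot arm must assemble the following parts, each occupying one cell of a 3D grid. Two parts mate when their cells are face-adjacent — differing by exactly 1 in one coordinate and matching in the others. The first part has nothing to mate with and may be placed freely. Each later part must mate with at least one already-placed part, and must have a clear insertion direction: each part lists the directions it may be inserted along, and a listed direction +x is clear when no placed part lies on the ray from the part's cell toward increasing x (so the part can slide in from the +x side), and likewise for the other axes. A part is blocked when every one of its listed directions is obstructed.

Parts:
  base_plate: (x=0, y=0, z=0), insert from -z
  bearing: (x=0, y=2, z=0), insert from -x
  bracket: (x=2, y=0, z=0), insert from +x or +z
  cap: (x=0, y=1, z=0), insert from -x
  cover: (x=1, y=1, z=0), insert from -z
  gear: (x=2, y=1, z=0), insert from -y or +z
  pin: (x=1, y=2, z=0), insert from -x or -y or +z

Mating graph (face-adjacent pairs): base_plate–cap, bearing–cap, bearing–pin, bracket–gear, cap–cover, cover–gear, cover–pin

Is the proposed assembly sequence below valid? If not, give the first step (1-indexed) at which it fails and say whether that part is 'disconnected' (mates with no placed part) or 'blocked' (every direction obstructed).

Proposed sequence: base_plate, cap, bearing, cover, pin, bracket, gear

Invalid at step 6 (disconnected)

1. base_plate@(0, 0, 0) [-z clear] — {base_plate}
2. cap@(0, 1, 0) [-x clear] — {base_plate, cap}
3. bearing@(0, 2, 0) [-x clear] — {base_plate, bearing, cap}
4. cover@(1, 1, 0) [-z clear] — {base_plate, bearing, cap, cover}
5. pin@(1, 2, 0) [+z clear] — {base_plate, bearing, cap, cover, pin}
6. bracket@(2, 0, 0) — no placed neighbour ⇒ disconnected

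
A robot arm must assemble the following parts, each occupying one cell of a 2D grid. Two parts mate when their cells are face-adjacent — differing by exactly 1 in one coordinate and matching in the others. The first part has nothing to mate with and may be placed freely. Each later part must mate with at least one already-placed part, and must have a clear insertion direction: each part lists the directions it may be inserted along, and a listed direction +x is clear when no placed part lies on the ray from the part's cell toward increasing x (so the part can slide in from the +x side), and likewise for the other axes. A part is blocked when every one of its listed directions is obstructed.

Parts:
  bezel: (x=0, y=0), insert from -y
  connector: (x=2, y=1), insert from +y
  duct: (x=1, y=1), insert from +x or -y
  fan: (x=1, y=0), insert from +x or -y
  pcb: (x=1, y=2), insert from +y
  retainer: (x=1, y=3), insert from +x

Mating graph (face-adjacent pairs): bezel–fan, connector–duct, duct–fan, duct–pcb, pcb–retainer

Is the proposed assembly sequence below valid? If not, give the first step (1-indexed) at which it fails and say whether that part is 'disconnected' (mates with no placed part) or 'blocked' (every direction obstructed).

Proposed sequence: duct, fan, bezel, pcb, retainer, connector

1. duct@(1, 1) [+x clear] — {duct}
2. fan@(1, 0) [+x clear] — {duct, fan}
3. bezel@(0, 0) [-y clear] — {bezel, duct, fan}
4. pcb@(1, 2) [+y clear] — {bezel, duct, fan, pcb}
5. retainer@(1, 3) [+x clear] — {bezel, duct, fan, pcb, retainer}
6. connector@(2, 1) [+y clear] — {bezel, connector, duct, fan, pcb, retainer}

Valid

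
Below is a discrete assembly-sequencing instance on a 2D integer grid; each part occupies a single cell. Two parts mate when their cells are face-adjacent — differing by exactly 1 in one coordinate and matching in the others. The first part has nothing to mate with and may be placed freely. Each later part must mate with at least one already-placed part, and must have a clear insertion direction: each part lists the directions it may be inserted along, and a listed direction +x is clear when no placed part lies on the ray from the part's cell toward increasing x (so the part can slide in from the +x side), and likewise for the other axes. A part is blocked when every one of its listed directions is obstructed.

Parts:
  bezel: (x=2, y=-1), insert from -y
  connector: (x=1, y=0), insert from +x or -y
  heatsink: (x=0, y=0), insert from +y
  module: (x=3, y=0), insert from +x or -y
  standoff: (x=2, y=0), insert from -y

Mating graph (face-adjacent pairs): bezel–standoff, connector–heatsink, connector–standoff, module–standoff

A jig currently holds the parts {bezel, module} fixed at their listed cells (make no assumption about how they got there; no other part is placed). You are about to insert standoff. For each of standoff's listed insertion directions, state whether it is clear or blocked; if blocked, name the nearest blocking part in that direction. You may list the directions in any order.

-y: nearest on ray is bezel@(2, -1) ⇒ blocked

-y: blocked by bezel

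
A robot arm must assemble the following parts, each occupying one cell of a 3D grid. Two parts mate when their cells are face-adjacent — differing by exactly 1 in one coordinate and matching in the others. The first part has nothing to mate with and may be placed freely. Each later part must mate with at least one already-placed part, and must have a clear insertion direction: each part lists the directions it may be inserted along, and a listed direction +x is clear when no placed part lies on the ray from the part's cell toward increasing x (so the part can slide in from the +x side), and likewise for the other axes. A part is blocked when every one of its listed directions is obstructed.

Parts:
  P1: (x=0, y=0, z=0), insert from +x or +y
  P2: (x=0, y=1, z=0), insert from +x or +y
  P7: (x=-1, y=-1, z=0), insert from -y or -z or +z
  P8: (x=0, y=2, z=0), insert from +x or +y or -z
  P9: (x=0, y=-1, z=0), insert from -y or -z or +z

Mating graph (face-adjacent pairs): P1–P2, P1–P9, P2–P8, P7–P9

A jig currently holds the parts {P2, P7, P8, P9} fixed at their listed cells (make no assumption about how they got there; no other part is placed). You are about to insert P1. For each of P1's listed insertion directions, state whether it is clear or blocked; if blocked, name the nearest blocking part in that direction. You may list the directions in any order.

+x: ray from P1(0, 0, 0) has no placed part ⇒ clear
+y: nearest on ray is P2@(0, 1, 0) ⇒ blocked

+x: clear; +y: blocked by P2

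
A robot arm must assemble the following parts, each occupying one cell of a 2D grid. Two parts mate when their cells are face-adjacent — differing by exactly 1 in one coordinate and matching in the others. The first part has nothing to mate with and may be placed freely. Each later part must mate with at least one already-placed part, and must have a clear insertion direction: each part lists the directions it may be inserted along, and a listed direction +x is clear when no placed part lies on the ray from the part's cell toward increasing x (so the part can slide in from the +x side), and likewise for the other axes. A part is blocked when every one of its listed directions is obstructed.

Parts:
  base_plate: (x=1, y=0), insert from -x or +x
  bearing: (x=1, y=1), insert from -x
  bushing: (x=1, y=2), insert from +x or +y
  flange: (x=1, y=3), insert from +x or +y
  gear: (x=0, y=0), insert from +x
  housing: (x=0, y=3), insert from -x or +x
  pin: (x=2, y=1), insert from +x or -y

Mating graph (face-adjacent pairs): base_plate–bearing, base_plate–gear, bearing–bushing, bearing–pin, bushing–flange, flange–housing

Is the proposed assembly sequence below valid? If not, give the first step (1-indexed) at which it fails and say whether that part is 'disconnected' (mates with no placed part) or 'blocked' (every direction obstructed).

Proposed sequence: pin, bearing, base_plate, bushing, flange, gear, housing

1. pin@(2, 1) [+x clear] — {pin}
2. bearing@(1, 1) [-x clear] — {bearing, pin}
3. base_plate@(1, 0) [-x clear] — {base_plate, bearing, pin}
4. bushing@(1, 2) [+x clear] — {base_plate, bearing, bushing, pin}
5. flange@(1, 3) [+x clear] — {base_plate, bearing, bushing, flange, pin}
6. gear@(0, 0) — +x all obstructed ⇒ blocked

Invalid at step 6 (blocked)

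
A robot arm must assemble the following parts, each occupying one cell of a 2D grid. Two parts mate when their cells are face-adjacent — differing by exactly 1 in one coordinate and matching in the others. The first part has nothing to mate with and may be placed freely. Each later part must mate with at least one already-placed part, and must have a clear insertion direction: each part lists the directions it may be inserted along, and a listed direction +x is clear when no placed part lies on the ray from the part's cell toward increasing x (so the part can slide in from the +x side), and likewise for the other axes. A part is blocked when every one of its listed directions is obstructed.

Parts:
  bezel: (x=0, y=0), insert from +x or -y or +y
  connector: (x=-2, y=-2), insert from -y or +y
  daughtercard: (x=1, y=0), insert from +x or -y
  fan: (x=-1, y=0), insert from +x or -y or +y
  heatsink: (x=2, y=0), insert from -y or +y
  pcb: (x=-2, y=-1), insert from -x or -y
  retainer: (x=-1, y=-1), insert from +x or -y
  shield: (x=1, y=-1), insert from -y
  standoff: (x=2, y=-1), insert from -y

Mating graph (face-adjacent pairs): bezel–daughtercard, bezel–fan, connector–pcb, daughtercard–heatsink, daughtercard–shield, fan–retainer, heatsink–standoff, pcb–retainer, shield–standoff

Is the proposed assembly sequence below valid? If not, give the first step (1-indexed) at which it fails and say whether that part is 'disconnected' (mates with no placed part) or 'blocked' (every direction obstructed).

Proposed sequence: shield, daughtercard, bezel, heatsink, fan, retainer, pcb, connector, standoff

Valid

1. shield@(1, -1) [-y clear] — {shield}
2. daughtercard@(1, 0) [+x clear] — {daughtercard, shield}
3. bezel@(0, 0) [-y clear] — {bezel, daughtercard, shield}
4. heatsink@(2, 0) [-y clear] — {bezel, daughtercard, heatsink, shield}
5. fan@(-1, 0) [-y clear] — {bezel, daughtercard, fan, heatsink, shield}
6. retainer@(-1, -1) [-y clear] — {bezel, daughtercard, fan, heatsink, retainer, shield}
7. pcb@(-2, -1) [-x clear] — {bezel, daughtercard, fan, heatsink, pcb, retainer, shield}
8. connector@(-2, -2) [-y clear] — {bezel, connector, daughtercard, fan, heatsink, pcb, retainer, shield}
9. standoff@(2, -1) [-y clear] — {bezel, connector, daughtercard, fan, heatsink, pcb, retainer, shield, standoff}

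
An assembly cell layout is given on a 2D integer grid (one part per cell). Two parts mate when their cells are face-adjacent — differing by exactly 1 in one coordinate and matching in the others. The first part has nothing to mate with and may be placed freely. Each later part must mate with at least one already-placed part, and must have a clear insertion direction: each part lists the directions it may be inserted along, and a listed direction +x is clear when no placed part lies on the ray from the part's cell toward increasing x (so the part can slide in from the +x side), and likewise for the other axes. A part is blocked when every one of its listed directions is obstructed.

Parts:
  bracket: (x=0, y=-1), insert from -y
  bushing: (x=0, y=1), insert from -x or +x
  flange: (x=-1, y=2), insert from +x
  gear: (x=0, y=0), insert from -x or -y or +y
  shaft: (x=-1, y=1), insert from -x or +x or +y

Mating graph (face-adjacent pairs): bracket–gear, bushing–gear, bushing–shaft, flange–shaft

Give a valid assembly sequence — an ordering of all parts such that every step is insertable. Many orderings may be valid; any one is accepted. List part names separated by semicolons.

bushing; shaft; flange; gear; bracket

1. bushing@(0, 1) [-x clear] — {bushing}
2. shaft@(-1, 1) [-x clear] — {bushing, shaft}
3. flange@(-1, 2) [+x clear] — {bushing, flange, shaft}
4. gear@(0, 0) [-x clear] — {bushing, flange, gear, shaft}
5. bracket@(0, -1) [-y clear] — {bracket, bushing, flange, gear, shaft}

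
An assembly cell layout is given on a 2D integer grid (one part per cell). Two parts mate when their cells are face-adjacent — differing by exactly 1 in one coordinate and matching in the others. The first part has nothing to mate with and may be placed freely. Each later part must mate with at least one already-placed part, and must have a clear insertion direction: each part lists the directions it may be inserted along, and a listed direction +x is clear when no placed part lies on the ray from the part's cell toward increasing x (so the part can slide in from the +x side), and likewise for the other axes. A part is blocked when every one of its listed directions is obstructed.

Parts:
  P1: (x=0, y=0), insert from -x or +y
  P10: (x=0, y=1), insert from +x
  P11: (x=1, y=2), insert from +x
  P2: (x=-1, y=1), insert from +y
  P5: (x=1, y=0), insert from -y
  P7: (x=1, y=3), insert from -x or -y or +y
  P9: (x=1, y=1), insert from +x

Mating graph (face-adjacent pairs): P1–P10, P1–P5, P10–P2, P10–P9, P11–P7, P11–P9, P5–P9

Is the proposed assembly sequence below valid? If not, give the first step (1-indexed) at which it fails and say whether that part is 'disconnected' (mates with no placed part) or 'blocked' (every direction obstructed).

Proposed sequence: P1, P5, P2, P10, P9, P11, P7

1. P1@(0, 0) [-x clear] — {P1}
2. P5@(1, 0) [-y clear] — {P1, P5}
3. P2@(-1, 1) — no placed neighbour ⇒ disconnected

Invalid at step 3 (disconnected)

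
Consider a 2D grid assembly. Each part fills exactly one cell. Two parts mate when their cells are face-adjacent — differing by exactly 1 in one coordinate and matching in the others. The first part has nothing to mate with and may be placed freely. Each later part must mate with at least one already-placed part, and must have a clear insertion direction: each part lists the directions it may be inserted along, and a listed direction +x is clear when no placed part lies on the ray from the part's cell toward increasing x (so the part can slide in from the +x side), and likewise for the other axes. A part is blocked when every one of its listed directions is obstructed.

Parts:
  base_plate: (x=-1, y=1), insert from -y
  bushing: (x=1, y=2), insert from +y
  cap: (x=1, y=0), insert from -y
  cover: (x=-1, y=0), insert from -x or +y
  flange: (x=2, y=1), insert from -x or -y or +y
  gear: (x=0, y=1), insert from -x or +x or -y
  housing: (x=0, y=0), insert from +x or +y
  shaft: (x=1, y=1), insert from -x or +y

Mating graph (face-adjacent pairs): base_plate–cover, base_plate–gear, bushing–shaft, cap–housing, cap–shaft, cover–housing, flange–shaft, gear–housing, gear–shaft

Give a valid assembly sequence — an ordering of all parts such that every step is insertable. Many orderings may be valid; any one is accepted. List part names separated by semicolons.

1. cap@(1, 0) [-y clear] — {cap}
2. shaft@(1, 1) [-x clear] — {cap, shaft}
3. bushing@(1, 2) [+y clear] — {bushing, cap, shaft}
4. housing@(0, 0) [+y clear] — {bushing, cap, housing, shaft}
5. gear@(0, 1) [-x clear] — {bushing, cap, gear, housing, shaft}
6. flange@(2, 1) [-y clear] — {bushing, cap, flange, gear, housing, shaft}
7. base_plate@(-1, 1) [-y clear] — {base_plate, bushing, cap, flange, gear, housing, shaft}
8. cover@(-1, 0) [-x clear] — {base_plate, bushing, cap, cover, flange, gear, housing, shaft}

cap; shaft; bushing; housing; gear; flange; base_plate; cover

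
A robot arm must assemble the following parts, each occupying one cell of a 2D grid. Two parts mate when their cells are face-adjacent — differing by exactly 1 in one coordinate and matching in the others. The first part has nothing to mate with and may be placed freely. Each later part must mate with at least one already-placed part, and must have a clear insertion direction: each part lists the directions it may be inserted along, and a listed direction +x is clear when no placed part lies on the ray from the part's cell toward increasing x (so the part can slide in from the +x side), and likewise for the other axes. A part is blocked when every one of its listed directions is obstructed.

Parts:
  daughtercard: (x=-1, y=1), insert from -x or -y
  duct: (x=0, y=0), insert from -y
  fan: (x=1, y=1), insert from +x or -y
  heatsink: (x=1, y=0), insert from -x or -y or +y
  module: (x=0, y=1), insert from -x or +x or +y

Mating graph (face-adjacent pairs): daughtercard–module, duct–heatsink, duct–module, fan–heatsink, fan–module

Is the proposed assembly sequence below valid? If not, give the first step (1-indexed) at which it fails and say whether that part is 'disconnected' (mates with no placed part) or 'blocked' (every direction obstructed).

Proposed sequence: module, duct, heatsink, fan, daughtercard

1. module@(0, 1) [-x clear] — {module}
2. duct@(0, 0) [-y clear] — {duct, module}
3. heatsink@(1, 0) [-y clear] — {duct, heatsink, module}
4. fan@(1, 1) [+x clear] — {duct, fan, heatsink, module}
5. daughtercard@(-1, 1) [-x clear] — {daughtercard, duct, fan, heatsink, module}

Valid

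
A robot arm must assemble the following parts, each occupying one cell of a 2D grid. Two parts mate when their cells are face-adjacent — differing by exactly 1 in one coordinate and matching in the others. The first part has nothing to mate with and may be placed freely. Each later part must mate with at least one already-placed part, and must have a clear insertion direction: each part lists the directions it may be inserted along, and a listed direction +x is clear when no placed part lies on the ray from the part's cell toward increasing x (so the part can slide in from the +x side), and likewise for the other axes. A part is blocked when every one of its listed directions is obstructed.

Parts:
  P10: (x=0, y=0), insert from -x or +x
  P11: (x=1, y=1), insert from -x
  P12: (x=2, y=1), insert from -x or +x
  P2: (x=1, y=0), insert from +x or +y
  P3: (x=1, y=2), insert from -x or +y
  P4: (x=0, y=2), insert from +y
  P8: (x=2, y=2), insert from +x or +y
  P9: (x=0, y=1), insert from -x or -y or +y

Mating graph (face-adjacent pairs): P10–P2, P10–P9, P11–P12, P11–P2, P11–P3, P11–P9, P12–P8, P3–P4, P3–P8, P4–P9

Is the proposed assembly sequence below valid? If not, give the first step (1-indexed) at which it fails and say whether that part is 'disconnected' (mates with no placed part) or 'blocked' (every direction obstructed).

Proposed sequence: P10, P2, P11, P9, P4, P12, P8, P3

1. P10@(0, 0) [-x clear] — {P10}
2. P2@(1, 0) [+x clear] — {P10, P2}
3. P11@(1, 1) [-x clear] — {P10, P11, P2}
4. P9@(0, 1) [-x clear] — {P10, P11, P2, P9}
5. P4@(0, 2) [+y clear] — {P10, P11, P2, P4, P9}
6. P12@(2, 1) [+x clear] — {P10, P11, P12, P2, P4, P9}
7. P8@(2, 2) [+x clear] — {P10, P11, P12, P2, P4, P8, P9}
8. P3@(1, 2) [+y clear] — {P10, P11, P12, P2, P3, P4, P8, P9}

Valid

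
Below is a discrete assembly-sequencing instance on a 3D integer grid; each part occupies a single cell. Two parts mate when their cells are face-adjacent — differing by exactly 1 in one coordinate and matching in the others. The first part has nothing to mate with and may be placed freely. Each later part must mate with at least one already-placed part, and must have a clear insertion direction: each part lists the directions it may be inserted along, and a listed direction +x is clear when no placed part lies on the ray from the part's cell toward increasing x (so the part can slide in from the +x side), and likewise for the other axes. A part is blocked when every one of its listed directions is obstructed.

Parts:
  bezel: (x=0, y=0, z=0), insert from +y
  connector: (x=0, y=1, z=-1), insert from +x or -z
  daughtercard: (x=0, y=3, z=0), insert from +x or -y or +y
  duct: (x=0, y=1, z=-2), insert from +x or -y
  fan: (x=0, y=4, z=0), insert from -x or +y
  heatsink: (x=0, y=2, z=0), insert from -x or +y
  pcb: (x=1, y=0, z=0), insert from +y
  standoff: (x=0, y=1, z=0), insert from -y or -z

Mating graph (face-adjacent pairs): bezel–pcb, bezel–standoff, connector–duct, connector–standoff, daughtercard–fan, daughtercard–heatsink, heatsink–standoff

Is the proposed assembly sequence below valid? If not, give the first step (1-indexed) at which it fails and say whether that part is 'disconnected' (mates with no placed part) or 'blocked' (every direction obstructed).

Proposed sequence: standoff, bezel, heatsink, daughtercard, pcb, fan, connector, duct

Invalid at step 2 (blocked)

1. standoff@(0, 1, 0) [-y clear] — {standoff}
2. bezel@(0, 0, 0) — +y all obstructed ⇒ blocked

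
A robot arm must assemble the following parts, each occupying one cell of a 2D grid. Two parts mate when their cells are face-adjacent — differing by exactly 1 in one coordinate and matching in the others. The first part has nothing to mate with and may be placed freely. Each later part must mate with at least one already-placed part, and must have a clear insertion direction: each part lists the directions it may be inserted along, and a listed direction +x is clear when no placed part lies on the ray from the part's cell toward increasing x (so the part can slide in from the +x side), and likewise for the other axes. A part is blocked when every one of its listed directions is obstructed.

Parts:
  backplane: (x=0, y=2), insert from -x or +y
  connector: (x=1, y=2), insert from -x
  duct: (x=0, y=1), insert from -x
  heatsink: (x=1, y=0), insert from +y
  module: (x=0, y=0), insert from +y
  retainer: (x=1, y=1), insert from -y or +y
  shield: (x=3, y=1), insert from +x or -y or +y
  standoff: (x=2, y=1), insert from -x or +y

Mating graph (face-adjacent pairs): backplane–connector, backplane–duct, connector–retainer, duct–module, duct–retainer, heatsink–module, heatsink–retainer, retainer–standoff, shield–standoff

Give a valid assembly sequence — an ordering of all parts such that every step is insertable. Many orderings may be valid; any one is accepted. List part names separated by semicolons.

module; duct; heatsink; retainer; connector; backplane; standoff; shield

1. module@(0, 0) [+y clear] — {module}
2. duct@(0, 1) [-x clear] — {duct, module}
3. heatsink@(1, 0) [+y clear] — {duct, heatsink, module}
4. retainer@(1, 1) [+y clear] — {duct, heatsink, module, retainer}
5. connector@(1, 2) [-x clear] — {connector, duct, heatsink, module, retainer}
6. backplane@(0, 2) [-x clear] — {backplane, connector, duct, heatsink, module, retainer}
7. standoff@(2, 1) [+y clear] — {backplane, connector, duct, heatsink, module, retainer, standoff}
8. shield@(3, 1) [+x clear] — {backplane, connector, duct, heatsink, module, retainer, shield, standoff}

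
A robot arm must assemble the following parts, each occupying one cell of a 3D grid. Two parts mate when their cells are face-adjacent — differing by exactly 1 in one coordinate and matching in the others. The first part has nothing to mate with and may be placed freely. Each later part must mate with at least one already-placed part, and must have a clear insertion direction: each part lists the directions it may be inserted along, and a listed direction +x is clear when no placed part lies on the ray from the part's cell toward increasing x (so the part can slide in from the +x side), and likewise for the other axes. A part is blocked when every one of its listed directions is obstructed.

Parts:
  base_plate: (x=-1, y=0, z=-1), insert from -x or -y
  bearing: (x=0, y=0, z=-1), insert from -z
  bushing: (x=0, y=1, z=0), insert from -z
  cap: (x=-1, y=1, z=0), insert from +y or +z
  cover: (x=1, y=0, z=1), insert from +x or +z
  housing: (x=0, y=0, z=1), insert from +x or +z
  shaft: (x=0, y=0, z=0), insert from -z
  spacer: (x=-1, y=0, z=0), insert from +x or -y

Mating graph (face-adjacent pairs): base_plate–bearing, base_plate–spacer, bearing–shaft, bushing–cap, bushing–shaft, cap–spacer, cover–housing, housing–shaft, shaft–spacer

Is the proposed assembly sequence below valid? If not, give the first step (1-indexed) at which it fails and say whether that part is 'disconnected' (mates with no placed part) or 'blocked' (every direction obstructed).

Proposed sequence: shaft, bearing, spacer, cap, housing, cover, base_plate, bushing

1. shaft@(0, 0, 0) [-z clear] — {shaft}
2. bearing@(0, 0, -1) [-z clear] — {bearing, shaft}
3. spacer@(-1, 0, 0) [-y clear] — {bearing, shaft, spacer}
4. cap@(-1, 1, 0) [+y clear] — {bearing, cap, shaft, spacer}
5. housing@(0, 0, 1) [+x clear] — {bearing, cap, housing, shaft, spacer}
6. cover@(1, 0, 1) [+x clear] — {bearing, cap, cover, housing, shaft, spacer}
7. base_plate@(-1, 0, -1) [-x clear] — {base_plate, bearing, cap, cover, housing, shaft, spacer}
8. bushing@(0, 1, 0) [-z clear] — {base_plate, bearing, bushing, cap, cover, housing, shaft, spacer}

Valid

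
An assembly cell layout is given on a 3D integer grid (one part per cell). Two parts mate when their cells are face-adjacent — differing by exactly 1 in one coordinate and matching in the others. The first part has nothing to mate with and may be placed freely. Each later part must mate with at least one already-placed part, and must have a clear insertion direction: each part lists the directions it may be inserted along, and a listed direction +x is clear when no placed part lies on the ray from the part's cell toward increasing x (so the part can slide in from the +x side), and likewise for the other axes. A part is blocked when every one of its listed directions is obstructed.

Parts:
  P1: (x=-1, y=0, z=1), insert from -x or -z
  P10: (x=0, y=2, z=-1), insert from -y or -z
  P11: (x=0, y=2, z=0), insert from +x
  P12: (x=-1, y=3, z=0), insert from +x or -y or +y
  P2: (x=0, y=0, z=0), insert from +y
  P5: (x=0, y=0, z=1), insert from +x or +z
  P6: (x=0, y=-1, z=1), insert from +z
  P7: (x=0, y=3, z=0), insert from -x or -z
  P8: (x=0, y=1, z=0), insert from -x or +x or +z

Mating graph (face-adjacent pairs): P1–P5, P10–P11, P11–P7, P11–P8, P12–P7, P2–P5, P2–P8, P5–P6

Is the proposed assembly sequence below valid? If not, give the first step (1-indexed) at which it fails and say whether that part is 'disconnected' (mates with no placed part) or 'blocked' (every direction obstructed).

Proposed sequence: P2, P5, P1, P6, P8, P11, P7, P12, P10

Valid

1. P2@(0, 0, 0) [+y clear] — {P2}
2. P5@(0, 0, 1) [+x clear] — {P2, P5}
3. P1@(-1, 0, 1) [-x clear] — {P1, P2, P5}
4. P6@(0, -1, 1) [+z clear] — {P1, P2, P5, P6}
5. P8@(0, 1, 0) [-x clear] — {P1, P2, P5, P6, P8}
6. P11@(0, 2, 0) [+x clear] — {P1, P11, P2, P5, P6, P8}
7. P7@(0, 3, 0) [-x clear] — {P1, P11, P2, P5, P6, P7, P8}
8. P12@(-1, 3, 0) [-y clear] — {P1, P11, P12, P2, P5, P6, P7, P8}
9. P10@(0, 2, -1) [-y clear] — {P1, P10, P11, P12, P2, P5, P6, P7, P8}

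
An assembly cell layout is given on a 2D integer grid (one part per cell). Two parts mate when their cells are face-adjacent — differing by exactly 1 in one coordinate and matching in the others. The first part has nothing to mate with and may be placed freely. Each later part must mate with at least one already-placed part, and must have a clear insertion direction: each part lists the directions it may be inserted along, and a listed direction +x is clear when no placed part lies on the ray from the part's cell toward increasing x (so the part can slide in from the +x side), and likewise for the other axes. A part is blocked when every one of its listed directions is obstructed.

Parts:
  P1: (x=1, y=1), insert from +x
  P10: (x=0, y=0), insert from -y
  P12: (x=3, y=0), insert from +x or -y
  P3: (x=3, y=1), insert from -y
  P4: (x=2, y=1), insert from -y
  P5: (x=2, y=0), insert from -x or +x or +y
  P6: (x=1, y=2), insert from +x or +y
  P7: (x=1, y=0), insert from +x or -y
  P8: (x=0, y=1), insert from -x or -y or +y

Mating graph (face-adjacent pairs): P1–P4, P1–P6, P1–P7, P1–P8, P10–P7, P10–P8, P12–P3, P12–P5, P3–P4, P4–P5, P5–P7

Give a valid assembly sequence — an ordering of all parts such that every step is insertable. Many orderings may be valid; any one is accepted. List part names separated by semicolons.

1. P7@(1, 0) [+x clear] — {P7}
2. P1@(1, 1) [+x clear] — {P1, P7}
3. P4@(2, 1) [-y clear] — {P1, P4, P7}
4. P3@(3, 1) [-y clear] — {P1, P3, P4, P7}
5. P6@(1, 2) [+x clear] — {P1, P3, P4, P6, P7}
6. P10@(0, 0) [-y clear] — {P1, P10, P3, P4, P6, P7}
7. P5@(2, 0) [+x clear] — {P1, P10, P3, P4, P5, P6, P7}
8. P12@(3, 0) [+x clear] — {P1, P10, P12, P3, P4, P5, P6, P7}
9. P8@(0, 1) [-x clear] — {P1, P10, P12, P3, P4, P5, P6, P7, P8}

P7; P1; P4; P3; P6; P10; P5; P12; P8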